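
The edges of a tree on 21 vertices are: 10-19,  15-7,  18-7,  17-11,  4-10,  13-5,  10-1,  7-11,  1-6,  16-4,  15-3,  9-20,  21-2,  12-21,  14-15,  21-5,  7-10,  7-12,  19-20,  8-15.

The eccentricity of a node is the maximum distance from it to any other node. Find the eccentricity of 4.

A farthest node from 4 is 13.
The path 4 – 10 – 7 – 12 – 21 – 5 – 13 has 6 edges.

6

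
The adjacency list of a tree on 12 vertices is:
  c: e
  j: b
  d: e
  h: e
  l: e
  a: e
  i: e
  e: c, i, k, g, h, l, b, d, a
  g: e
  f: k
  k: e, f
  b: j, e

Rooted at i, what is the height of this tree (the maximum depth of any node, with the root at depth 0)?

The longest root-to-leaf path is i → e → k → f (3 edges).

3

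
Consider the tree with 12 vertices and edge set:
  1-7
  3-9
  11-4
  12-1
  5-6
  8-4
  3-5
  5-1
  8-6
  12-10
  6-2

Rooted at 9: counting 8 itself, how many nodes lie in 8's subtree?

Descendants of 8 (including itself): 8, 4, 11. That's 3.

3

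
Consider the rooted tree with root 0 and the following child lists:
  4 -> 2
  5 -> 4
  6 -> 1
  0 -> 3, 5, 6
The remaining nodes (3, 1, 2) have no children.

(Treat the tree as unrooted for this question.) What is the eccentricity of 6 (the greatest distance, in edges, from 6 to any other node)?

A farthest node from 6 is 2.
The path 6–0–5–4–2 has 4 edges.

4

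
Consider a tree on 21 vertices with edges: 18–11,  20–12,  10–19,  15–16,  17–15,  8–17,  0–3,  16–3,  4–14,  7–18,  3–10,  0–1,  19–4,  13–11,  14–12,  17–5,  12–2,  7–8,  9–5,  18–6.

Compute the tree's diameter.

A longest path is 13 – 11 – 18 – 7 – 8 – 17 – 15 – 16 – 3 – 10 – 19 – 4 – 14 – 12 – 20, with 14 edges.

14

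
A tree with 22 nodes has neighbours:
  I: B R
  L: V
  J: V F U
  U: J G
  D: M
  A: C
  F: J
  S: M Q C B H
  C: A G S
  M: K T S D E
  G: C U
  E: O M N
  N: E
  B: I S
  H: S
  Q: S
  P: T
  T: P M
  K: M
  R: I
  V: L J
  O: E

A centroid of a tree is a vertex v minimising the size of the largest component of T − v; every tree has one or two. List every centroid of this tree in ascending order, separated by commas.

S

Removing S splits the tree into components of sizes 8, 8, 3, 1, 1; the largest is 8 ≤ ⌊22/2⌋ = 11.
No neighbour of S does as well, so S is the unique centroid.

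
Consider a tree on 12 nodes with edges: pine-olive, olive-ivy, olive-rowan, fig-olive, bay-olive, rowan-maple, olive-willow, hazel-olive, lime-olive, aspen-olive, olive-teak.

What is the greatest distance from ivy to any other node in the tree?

3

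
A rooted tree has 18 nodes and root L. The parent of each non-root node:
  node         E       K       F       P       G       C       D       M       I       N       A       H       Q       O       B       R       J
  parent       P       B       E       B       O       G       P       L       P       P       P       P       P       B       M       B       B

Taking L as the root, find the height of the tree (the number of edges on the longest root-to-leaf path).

5

The longest root-to-leaf path is L → M → B → P → E → F (5 edges).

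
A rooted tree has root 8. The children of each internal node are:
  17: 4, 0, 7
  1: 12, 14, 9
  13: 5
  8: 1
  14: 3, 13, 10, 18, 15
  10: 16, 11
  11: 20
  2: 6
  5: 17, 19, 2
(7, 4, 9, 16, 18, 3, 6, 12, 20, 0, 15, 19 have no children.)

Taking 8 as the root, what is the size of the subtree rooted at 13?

9

Descendants of 13 (including itself): 13, 5, 2, 17, 19, 6, 4, 0, 7. That's 9.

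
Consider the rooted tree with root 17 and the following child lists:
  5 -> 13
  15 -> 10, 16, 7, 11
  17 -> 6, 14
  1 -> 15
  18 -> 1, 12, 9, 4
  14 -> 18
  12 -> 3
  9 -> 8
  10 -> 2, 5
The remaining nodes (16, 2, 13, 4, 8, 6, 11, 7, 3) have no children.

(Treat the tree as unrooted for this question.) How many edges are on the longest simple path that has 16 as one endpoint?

6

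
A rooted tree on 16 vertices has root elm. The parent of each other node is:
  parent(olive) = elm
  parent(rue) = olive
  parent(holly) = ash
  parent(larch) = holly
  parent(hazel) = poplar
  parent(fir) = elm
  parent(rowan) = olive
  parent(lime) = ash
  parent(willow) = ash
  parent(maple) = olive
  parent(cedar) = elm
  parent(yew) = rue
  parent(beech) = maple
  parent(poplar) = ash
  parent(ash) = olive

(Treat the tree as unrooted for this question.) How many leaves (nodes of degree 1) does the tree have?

9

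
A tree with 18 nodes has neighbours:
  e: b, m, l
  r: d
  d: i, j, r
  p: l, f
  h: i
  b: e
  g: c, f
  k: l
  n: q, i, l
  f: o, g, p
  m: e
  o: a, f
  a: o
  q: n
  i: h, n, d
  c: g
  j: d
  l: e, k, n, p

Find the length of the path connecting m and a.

6

Walking from m: m–e–l–p–f–o–a. Length 6.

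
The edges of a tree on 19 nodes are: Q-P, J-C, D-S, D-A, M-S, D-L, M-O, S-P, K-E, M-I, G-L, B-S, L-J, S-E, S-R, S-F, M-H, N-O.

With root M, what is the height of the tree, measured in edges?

5

The longest root-to-leaf path is M → S → D → L → J → C (5 edges).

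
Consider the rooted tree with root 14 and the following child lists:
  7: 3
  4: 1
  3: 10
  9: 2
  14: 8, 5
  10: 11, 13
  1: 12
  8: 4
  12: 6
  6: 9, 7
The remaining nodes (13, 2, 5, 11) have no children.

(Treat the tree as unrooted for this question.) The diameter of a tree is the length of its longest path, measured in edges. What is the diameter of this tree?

Starting from 13, a farthest node is 5 at distance 10.
One longest path: 13 – 10 – 3 – 7 – 6 – 12 – 1 – 4 – 8 – 14 – 5.
So the diameter is 10.

10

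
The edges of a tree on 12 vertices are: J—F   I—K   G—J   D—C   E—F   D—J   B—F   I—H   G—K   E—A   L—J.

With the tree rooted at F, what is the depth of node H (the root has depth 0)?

Path from F to H: F → J → G → K → I → H, which has 5 edges.

5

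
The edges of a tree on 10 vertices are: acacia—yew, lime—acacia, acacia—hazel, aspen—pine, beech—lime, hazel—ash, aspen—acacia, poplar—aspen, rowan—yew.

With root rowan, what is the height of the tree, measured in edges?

4

A deepest node is pine, reached by rowan–yew–acacia–aspen–pine.
That path has 4 edges, so the height is 4.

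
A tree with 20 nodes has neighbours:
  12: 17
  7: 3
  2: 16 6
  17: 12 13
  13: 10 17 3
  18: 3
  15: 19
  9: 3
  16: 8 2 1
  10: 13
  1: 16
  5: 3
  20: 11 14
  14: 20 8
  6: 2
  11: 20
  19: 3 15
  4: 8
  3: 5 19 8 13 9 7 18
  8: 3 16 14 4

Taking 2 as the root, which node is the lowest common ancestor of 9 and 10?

Path 9→root: 9 3 8 16 2; path 10→root: 10 13 3 8 16 2.
First common node: 3.

3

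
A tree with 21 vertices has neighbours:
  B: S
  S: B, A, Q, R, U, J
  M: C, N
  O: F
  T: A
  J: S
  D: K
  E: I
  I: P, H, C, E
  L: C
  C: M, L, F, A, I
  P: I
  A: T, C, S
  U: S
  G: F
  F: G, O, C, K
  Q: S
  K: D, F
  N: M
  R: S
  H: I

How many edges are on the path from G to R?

5

G - F - C - A - S - R: 5 edges.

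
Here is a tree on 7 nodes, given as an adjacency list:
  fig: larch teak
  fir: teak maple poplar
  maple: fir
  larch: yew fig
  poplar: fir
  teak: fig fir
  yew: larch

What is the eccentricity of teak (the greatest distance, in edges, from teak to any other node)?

A farthest node from teak is yew.
The path teak – fig – larch – yew has 3 edges.

3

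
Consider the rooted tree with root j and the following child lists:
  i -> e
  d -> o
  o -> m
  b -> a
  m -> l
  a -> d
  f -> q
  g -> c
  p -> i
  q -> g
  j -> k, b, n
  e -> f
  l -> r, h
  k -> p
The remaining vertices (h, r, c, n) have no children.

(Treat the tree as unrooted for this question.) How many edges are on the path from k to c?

Walking from k: k–p–i–e–f–q–g–c. Length 7.

7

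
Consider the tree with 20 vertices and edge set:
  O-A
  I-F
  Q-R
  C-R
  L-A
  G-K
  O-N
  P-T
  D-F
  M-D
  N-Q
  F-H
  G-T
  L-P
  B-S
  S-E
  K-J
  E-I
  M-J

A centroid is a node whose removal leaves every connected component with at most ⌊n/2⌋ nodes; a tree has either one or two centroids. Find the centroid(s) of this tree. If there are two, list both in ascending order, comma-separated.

Removing G splits the tree into components of sizes 10, 9; the largest is 10 ≤ ⌊20/2⌋ = 10.
Its neighbour K also leaves a largest component of size 10, so both are centroids.

G, K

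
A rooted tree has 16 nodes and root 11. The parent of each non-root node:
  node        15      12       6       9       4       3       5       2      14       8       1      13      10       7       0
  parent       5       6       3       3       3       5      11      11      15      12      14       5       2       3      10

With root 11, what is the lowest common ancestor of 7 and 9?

3

Path 7→root: 7 3 5 11; path 9→root: 9 3 5 11.
First common node: 3.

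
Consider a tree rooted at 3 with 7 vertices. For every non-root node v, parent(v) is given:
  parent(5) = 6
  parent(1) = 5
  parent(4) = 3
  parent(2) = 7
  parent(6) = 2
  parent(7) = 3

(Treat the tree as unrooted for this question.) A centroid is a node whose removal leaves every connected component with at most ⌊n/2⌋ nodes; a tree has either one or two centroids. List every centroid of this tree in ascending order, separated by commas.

Removing 2 splits the tree into components of sizes 3, 3; the largest is 3 ≤ ⌊7/2⌋ = 3.
Every other node leaves some component of size > 3, so the centroid is unique.

2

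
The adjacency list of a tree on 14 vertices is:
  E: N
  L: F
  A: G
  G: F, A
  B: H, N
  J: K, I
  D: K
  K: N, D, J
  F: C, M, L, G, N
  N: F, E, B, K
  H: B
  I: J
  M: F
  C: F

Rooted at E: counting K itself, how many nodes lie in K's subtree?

4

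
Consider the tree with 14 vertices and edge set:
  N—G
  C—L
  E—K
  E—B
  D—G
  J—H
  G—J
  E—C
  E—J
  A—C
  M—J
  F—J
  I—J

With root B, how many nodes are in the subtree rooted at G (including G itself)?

3

The subtree rooted at G contains: G, D, N — 3 nodes.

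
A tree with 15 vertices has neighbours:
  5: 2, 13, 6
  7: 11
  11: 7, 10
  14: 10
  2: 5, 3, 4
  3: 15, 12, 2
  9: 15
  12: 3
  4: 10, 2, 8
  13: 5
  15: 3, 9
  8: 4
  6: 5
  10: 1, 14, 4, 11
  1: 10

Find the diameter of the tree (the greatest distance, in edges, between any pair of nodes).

7

A longest path is 9–15–3–2–4–10–11–7, with 7 edges.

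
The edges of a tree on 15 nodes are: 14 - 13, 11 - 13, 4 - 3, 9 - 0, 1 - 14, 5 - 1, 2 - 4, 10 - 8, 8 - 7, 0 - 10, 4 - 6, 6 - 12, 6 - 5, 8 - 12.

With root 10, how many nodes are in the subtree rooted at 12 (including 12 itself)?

10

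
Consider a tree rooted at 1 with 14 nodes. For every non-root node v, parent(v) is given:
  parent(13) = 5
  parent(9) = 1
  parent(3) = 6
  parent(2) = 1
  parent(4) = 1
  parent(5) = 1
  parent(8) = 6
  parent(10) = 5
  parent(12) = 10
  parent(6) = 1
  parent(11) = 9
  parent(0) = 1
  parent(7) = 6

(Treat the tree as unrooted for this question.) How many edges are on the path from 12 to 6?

The path is 12 – 10 – 5 – 1 – 6, which has 4 edges.

4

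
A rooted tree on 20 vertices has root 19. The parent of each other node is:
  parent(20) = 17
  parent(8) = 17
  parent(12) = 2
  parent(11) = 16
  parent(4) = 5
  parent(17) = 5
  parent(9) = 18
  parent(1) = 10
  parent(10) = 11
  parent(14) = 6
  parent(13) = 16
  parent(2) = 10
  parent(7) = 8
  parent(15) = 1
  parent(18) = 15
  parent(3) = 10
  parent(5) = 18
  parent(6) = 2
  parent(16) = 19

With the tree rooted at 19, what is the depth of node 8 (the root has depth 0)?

9

Climbing from 8 to the root: 8 → 17 → 5 → 18 → 15 → 1 → 10 → 11 → 16 → 19. That's 9 steps.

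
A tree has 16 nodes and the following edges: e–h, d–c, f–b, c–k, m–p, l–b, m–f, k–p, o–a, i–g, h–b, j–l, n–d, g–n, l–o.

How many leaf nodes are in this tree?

4

Degree-1 nodes: a, e, i, j — 4 of them.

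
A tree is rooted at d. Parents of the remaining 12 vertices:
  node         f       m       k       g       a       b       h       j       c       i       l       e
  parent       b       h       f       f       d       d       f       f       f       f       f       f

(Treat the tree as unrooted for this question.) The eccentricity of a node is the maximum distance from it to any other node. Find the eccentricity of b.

3

Distances from b peak at 3, attained at m.
b – f – h – m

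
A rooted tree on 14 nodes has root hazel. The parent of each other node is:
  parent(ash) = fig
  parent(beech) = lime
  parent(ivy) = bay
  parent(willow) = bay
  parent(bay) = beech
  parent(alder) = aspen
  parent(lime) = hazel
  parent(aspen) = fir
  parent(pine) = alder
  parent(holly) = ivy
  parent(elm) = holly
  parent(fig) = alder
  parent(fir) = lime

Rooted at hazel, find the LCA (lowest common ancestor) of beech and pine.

lime

beech's ancestor chain is beech, lime, hazel and pine's is pine, alder, aspen, fir, lime, hazel; they first meet at lime.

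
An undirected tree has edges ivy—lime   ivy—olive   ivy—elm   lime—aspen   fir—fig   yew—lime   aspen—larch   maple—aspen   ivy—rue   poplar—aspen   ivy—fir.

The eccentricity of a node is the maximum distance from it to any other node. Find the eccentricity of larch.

5

A farthest node from larch is fig.
The path larch-aspen-lime-ivy-fir-fig has 5 edges.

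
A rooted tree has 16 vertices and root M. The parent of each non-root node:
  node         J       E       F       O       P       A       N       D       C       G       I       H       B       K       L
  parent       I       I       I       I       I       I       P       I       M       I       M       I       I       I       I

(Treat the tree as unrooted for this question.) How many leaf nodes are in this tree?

13

Degree-1 nodes: A, B, C, D, E, F, G, H, J, K, L, N, O — 13 of them.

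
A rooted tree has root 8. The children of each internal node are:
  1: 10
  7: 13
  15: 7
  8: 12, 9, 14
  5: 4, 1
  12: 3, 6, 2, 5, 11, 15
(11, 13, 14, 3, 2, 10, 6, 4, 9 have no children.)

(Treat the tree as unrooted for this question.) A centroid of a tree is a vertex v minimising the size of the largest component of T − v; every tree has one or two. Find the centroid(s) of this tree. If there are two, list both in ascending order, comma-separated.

12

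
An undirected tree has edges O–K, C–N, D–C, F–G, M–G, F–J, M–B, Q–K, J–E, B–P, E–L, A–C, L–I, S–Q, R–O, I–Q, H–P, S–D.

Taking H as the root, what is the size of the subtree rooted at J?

13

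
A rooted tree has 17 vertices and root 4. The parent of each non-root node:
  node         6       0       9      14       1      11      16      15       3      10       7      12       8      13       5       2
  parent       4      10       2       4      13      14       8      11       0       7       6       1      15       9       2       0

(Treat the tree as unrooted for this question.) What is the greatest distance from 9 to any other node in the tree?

Distances from 9 peak at 11, attained at 16.
9–2–0–10–7–6–4–14–11–15–8–16

11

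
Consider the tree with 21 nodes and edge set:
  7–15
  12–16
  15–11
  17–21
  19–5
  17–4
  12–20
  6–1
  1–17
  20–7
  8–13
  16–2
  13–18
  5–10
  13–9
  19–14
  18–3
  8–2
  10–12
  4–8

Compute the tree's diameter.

A longest path is 14 – 19 – 5 – 10 – 12 – 16 – 2 – 8 – 4 – 17 – 1 – 6, with 11 edges.

11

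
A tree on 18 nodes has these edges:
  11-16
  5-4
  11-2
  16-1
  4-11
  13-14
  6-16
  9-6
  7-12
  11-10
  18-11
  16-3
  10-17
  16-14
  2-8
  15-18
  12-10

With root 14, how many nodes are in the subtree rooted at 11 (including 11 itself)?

11's subtree: {11, 10, 18, 4, 2, 12, 17, 15, 5, 8, 7}, size 11.

11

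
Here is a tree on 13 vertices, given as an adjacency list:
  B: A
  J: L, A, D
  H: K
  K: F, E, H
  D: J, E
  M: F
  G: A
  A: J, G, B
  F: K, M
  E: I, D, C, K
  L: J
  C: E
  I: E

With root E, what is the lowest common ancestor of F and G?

E

F's ancestor chain is F, K, E and G's is G, A, J, D, E; they first meet at E.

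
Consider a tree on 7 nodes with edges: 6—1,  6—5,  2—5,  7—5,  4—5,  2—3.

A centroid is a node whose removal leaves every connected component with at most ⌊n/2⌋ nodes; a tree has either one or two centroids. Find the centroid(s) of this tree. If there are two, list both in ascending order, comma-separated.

If 5 is removed the pieces have sizes 2, 2, 1, 1, all ≤ ⌊7/2⌋ = 3.
Every other node leaves some component of size > 3, so the centroid is unique.

5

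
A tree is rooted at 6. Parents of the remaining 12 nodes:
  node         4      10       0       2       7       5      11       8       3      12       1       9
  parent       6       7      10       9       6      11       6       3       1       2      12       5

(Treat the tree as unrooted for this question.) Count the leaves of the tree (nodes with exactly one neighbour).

3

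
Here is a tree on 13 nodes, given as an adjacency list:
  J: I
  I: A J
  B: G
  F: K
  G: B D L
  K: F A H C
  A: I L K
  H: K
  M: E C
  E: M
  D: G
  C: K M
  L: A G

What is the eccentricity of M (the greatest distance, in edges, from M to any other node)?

The node farthest from M is D (B also at distance 6), via M–C–K–A–L–G–D — 6 edges.

6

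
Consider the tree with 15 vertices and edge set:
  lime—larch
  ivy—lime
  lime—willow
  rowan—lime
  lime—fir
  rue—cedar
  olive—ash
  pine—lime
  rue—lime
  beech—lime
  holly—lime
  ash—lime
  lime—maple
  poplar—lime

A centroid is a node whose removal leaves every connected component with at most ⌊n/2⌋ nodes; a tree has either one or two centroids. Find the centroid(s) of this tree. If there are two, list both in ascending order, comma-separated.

Removing lime splits the tree into components of sizes 2, 2, 1, 1, 1, 1, 1, 1, 1, 1, 1, 1; the largest is 2 ≤ ⌊15/2⌋ = 7.
No neighbour of lime does as well, so lime is the unique centroid.

lime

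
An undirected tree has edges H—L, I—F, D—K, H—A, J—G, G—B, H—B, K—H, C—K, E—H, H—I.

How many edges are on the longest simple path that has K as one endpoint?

The node farthest from K is J, via K-H-B-G-J — 4 edges.

4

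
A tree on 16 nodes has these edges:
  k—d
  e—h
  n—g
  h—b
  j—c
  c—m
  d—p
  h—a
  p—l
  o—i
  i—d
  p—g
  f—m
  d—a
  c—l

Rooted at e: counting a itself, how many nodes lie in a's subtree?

a's subtree: {a, d, p, k, i, l, g, o, c, n, m, j, f}, size 13.

13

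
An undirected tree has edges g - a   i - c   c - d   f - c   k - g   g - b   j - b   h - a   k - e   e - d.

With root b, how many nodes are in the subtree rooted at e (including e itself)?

5

e's subtree: {e, d, c, f, i}, size 5.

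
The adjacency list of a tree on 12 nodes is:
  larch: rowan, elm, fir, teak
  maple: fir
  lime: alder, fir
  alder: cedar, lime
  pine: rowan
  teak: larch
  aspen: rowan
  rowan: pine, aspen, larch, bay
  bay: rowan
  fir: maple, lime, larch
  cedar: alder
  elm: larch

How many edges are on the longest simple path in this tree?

Starting from aspen, a farthest node is cedar at distance 6.
One longest path: aspen-rowan-larch-fir-lime-alder-cedar.
So the diameter is 6.

6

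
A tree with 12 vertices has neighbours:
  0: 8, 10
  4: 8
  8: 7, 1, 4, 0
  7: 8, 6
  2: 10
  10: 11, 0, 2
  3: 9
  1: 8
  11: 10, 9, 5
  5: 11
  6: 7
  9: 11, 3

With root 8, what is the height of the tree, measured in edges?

5

3 sits deepest: 8 – 0 – 10 – 11 – 9 – 3 — 5 edges from the root.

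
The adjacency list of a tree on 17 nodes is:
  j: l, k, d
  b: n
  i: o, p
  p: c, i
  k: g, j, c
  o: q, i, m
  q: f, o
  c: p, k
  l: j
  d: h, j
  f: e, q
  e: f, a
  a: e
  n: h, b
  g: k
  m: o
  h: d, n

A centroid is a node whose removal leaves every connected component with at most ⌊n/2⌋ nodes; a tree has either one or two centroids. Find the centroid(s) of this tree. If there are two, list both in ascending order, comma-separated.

c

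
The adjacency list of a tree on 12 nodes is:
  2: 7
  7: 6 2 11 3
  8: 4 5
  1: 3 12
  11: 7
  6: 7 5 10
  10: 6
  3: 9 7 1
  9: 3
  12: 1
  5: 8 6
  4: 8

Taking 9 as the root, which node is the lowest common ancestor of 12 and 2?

3

Ancestors of 12 (toward the root): 12, 1, 3, 9.
Ancestors of 2: 2, 7, 3, 9.
The deepest node appearing in both lists is 3.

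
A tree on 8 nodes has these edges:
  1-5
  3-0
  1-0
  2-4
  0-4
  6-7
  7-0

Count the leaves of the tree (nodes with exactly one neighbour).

Exactly 4 nodes have a single neighbour: 2, 3, 5, 6.

4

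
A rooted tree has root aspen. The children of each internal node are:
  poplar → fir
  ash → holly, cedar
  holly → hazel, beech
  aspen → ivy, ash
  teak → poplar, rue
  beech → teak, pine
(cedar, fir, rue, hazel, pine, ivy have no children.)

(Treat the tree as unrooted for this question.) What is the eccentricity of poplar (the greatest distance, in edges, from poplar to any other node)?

6

A farthest node from poplar is ivy.
The path poplar – teak – beech – holly – ash – aspen – ivy has 6 edges.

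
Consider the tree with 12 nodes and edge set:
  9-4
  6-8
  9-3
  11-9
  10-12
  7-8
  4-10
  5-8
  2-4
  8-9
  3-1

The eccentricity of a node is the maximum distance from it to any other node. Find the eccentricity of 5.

5

The node farthest from 5 is 12, via 5–8–9–4–10–12 — 5 edges.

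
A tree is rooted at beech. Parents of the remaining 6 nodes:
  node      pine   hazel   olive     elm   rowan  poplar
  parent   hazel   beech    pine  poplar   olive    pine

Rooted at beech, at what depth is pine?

beech → hazel → pine — 2 edges.

2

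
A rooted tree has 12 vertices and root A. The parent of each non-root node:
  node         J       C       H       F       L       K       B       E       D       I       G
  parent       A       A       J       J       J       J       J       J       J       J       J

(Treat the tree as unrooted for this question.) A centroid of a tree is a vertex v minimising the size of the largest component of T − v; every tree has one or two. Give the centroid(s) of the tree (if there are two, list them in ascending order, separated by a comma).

J

Removing J splits the tree into components of sizes 2, 1, 1, 1, 1, 1, 1, 1, 1, 1; the largest is 2 ≤ ⌊12/2⌋ = 6.
No neighbour of J does as well, so J is the unique centroid.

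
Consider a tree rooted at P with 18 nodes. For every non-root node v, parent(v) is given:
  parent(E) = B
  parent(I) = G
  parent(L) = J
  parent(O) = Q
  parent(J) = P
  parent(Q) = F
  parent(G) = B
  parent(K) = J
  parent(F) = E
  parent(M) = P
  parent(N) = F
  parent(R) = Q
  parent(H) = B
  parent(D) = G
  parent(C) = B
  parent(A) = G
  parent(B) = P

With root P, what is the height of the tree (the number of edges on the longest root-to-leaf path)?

The longest root-to-leaf path is P-B-E-F-Q-R (5 edges).

5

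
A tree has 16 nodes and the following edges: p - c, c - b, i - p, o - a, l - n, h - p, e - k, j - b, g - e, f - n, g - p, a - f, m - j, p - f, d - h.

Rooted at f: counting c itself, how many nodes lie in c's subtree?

4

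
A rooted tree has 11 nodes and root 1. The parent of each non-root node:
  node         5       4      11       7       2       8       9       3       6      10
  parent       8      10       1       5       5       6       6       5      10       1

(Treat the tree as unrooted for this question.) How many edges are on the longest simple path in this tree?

6

Starting from 7, a farthest node is 11 at distance 6.
One longest path: 7 – 5 – 8 – 6 – 10 – 1 – 11.
So the diameter is 6.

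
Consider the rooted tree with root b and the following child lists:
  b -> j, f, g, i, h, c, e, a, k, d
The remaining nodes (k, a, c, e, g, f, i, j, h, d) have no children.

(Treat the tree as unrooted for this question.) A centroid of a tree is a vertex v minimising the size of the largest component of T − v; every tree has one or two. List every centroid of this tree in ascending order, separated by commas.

b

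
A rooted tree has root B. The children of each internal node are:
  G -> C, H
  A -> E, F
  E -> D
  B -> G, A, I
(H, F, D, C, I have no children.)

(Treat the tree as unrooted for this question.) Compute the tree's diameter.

A longest path is D – E – A – B – G – C, with 5 edges.

5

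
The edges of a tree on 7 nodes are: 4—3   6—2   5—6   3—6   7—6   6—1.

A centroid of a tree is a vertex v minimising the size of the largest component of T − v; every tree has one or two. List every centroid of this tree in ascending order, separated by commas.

6

Delete 6: the remaining components have sizes 2, 1, 1, 1, 1. Max 2 ≤ 3, so 6 is a centroid.
No neighbour of 6 does as well, so 6 is the unique centroid.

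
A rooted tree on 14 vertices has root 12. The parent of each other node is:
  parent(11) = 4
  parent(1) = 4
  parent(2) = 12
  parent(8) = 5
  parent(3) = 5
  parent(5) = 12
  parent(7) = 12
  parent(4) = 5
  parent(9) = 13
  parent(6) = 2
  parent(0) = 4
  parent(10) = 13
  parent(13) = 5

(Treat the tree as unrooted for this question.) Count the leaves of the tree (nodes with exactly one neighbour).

Exactly 9 nodes have a single neighbour: 0, 1, 3, 6, 7, 8, 9, 10, 11.

9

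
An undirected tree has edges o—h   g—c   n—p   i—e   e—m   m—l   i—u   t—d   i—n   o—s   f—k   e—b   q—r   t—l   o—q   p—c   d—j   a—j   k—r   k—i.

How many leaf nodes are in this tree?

7

Exactly 7 nodes have a single neighbour: a, b, f, g, h, s, u.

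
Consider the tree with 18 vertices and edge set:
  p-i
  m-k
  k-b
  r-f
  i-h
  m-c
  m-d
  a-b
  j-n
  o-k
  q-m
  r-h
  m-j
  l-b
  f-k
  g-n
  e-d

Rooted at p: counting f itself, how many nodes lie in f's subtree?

14

f's subtree: {f, k, o, m, b, j, c, d, q, l, a, n, e, g}, size 14.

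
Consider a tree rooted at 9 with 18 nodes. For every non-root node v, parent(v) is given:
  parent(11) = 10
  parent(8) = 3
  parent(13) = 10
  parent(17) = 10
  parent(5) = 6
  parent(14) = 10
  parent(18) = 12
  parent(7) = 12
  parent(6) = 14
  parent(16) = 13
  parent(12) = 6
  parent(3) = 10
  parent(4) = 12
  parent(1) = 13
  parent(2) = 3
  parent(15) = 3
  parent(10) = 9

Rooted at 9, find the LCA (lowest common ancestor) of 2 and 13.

2's ancestor chain is 2, 3, 10, 9 and 13's is 13, 10, 9; they first meet at 10.

10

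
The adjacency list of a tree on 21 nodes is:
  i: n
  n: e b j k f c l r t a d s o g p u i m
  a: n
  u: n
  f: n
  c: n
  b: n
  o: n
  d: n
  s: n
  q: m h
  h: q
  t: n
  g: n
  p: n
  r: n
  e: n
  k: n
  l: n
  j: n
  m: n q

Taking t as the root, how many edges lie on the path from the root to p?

2

t → n → p — 2 edges.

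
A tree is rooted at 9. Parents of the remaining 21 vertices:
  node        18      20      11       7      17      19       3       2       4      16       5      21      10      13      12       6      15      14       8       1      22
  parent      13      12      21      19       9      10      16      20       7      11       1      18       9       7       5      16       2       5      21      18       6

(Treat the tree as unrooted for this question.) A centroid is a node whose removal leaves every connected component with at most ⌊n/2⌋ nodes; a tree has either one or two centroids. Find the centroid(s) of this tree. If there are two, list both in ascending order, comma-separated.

Delete 18: the remaining components have sizes 7, 7, 7. Max 7 ≤ 11, so 18 is a centroid.
Every other node leaves some component of size > 11, so the centroid is unique.

18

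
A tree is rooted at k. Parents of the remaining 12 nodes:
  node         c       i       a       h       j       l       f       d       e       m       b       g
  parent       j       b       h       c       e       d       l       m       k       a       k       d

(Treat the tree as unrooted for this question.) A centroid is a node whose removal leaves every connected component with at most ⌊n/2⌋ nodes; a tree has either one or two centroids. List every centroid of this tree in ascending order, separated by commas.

h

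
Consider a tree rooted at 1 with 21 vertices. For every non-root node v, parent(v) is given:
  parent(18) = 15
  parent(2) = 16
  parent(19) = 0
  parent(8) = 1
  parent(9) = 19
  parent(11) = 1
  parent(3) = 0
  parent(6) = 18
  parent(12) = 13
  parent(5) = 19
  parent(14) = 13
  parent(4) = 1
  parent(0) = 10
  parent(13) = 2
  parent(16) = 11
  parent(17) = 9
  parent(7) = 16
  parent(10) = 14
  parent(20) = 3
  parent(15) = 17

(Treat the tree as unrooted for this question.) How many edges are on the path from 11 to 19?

7

Walking from 11: 11 - 16 - 2 - 13 - 14 - 10 - 0 - 19. Length 7.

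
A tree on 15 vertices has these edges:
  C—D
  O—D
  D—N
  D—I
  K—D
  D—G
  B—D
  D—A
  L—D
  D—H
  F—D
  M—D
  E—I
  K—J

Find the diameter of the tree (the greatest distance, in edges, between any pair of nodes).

Starting from E, a farthest node is J at distance 4.
One longest path: E – I – D – K – J.
So the diameter is 4.

4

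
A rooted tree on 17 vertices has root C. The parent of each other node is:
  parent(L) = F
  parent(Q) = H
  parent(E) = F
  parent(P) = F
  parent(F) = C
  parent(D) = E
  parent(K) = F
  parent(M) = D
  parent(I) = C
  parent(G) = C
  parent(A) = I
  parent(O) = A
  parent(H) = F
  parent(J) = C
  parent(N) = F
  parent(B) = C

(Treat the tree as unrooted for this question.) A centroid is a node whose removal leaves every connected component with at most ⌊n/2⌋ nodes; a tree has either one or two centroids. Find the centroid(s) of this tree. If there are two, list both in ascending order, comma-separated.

If F is removed the pieces have sizes 7, 3, 2, 1, 1, 1, 1, all ≤ ⌊17/2⌋ = 8.
No neighbour of F does as well, so F is the unique centroid.

F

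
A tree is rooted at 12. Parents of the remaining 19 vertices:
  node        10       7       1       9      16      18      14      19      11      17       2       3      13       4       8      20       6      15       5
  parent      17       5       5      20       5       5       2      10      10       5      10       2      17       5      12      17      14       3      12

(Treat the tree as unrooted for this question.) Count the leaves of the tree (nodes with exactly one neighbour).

Degree-1 nodes: 1, 4, 6, 7, 8, 9, 11, 13, 15, 16, 18, 19 — 12 of them.

12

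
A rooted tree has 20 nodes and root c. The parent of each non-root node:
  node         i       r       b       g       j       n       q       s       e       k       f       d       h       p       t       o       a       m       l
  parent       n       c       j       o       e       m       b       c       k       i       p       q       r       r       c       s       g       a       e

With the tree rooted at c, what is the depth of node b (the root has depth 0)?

11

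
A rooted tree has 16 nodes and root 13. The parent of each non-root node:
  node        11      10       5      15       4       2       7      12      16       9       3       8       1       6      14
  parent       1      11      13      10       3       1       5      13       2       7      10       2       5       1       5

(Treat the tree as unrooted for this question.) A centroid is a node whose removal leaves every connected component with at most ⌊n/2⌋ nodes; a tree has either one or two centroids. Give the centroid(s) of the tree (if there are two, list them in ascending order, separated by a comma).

Delete 1: the remaining components have sizes 6, 5, 3, 1. Max 6 ≤ 8, so 1 is a centroid.
Every other node leaves some component of size > 8, so the centroid is unique.

1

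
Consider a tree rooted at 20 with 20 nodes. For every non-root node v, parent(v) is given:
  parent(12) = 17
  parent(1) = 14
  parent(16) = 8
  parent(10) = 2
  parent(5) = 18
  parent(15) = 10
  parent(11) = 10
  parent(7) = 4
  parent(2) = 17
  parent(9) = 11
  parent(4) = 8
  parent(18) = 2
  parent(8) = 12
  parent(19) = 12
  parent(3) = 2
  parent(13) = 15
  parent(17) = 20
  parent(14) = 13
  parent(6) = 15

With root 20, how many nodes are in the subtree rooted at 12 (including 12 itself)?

6

The subtree rooted at 12 contains: 12, 19, 8, 4, 16, 7 — 6 nodes.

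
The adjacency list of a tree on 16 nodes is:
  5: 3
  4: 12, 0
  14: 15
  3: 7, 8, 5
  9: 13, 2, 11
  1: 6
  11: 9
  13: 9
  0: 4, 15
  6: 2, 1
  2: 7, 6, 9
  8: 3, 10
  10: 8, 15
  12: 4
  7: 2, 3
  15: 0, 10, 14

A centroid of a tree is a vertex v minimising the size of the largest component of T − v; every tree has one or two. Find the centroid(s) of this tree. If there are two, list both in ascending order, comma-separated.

Delete 3: the remaining components have sizes 7, 7, 1. Max 7 ≤ 8, so 3 is a centroid.
Every other node leaves some component of size > 8, so the centroid is unique.

3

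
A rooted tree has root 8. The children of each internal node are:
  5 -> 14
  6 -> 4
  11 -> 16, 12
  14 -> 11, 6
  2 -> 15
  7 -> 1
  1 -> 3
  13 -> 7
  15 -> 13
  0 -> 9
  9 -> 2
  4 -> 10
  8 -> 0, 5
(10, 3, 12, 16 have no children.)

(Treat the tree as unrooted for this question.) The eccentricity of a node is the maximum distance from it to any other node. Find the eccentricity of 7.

11

Distances from 7 peak at 11, attained at 10.
7 – 13 – 15 – 2 – 9 – 0 – 8 – 5 – 14 – 6 – 4 – 10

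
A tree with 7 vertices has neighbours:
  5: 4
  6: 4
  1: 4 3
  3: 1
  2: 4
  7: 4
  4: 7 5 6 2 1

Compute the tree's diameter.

3

Starting from 2, a farthest node is 3 at distance 3.
One longest path: 2–4–1–3.
So the diameter is 3.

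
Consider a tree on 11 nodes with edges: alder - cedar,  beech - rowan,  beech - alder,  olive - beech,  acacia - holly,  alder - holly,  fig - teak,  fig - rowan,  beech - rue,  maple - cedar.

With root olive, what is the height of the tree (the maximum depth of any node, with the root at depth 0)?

maple sits deepest: olive–beech–alder–cedar–maple — 4 edges from the root.

4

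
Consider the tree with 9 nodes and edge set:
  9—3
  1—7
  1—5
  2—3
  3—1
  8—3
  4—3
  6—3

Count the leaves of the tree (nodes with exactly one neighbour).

7

Degree-1 nodes: 2, 4, 5, 6, 7, 8, 9 — 7 of them.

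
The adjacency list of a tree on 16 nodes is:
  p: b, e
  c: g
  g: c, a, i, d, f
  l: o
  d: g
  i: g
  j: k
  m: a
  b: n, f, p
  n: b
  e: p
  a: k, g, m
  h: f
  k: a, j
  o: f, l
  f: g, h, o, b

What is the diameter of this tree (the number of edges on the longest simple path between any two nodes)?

7

BFS from e reaches j last, at distance 7; BFS from j confirms no node is farther.
Path: e – p – b – f – g – a – k – j.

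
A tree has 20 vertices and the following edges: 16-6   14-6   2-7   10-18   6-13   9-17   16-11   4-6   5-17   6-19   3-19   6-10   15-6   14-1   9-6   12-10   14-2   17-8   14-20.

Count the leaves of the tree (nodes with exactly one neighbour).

12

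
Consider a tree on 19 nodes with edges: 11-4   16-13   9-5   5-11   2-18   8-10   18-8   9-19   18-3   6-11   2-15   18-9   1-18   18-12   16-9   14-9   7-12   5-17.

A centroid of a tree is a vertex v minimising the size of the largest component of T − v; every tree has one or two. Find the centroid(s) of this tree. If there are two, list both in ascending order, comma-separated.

9

If 9 is removed the pieces have sizes 9, 5, 2, 1, 1, all ≤ ⌊19/2⌋ = 9.
No neighbour of 9 does as well, so 9 is the unique centroid.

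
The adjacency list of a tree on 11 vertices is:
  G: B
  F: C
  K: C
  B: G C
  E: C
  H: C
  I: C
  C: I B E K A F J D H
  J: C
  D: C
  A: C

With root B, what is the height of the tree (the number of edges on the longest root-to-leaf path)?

A deepest node is A, reached by B–C–A.
That path has 2 edges, so the height is 2.

2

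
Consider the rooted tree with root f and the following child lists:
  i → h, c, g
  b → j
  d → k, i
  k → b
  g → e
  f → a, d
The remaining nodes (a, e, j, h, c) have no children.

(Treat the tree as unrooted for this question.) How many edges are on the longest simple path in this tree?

6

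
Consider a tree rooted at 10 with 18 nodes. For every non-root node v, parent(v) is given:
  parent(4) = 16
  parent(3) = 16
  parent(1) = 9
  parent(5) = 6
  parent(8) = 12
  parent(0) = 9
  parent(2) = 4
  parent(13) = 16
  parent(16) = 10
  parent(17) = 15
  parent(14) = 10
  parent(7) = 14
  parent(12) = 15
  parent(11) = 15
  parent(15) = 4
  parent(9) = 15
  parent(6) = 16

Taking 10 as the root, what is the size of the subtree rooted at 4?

10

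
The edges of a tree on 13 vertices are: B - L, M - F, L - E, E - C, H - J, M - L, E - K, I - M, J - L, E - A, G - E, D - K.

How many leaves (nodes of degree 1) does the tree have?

Exactly 8 nodes have a single neighbour: A, B, C, D, F, G, H, I.

8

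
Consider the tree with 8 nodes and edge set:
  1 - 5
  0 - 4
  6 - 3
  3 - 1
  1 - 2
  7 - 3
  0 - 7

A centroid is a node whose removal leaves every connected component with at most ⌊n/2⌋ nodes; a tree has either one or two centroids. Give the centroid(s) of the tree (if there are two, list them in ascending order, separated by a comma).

3

Removing 3 splits the tree into components of sizes 3, 3, 1; the largest is 3 ≤ ⌊8/2⌋ = 4.
No neighbour of 3 does as well, so 3 is the unique centroid.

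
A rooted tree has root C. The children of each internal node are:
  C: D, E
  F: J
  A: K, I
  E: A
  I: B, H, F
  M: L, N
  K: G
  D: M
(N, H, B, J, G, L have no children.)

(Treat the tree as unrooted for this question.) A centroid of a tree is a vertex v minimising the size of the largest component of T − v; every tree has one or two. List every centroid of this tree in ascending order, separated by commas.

A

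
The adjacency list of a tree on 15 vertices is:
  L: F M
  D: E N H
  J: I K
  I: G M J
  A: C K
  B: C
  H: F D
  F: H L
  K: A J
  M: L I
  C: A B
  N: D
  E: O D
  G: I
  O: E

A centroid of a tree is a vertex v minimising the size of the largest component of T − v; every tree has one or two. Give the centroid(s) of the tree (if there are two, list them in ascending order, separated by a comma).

M

Delete M: the remaining components have sizes 7, 7. Max 7 ≤ 7, so M is a centroid.
Every other node leaves some component of size > 7, so the centroid is unique.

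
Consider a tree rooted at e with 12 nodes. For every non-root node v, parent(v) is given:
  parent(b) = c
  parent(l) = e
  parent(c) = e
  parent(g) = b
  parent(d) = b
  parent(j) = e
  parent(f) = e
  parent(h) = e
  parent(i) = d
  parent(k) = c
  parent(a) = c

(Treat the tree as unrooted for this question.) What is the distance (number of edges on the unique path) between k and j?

Walking from k: k - c - e - j. Length 3.

3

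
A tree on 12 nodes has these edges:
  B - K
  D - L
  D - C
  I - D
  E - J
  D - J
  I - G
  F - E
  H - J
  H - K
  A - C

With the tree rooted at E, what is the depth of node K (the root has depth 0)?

E → J → H → K — 3 edges.

3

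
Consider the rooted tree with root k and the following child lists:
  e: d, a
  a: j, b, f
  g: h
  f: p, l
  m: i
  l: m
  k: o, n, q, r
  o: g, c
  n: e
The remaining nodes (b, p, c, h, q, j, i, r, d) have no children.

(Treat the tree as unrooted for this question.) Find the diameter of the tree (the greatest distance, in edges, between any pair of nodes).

A longest path is h - g - o - k - n - e - a - f - l - m - i, with 10 edges.

10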